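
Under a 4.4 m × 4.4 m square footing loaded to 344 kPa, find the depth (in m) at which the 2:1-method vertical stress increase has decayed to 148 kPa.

z ≈ 2.31 m

2:1 spreading — at depth z the loaded area has grown by z in each plan dimension:
qB²/(B+z)² = Δσ_z ⇒ z = B(√(q/Δσ_z) − 1) = 4.4×(√(344/148) − 1) = 2.308 m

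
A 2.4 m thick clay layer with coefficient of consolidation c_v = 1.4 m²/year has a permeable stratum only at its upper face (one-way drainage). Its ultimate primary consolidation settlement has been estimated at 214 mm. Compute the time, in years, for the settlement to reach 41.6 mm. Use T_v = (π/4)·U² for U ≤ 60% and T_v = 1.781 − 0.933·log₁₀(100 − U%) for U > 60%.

t ≈ 0.122 years

Drainage path length: H_d = H = 2.4 m (single drainage).
U = S(t)/S_ult = 41.6/214 = 0.1944.
U ≤ 60%: T_v = (π/4)·U² = (π/4)×0.19439² = 0.029679.
t = T_v·H_d²/c_v = 0.029679×2.4²/1.4 = 0.1221 years.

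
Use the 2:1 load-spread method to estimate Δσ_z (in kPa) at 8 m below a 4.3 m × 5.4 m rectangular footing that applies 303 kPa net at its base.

Δσ_z ≈ 42.7 kPa

By the 2:1 method the load spreads at 1 horizontal : 2 vertical, so at depth z the loaded area has grown by z in each plan dimension:
Δσ = qBL/((B+z)(L+z)) = 303×4.3×5.4/((4.3+8)(5.4+8)) = 42.687 kPa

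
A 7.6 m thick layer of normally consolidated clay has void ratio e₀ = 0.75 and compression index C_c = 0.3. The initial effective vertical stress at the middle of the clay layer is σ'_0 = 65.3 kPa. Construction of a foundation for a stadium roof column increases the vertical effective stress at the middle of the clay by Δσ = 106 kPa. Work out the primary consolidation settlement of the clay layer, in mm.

S_c ≈ 546 mm

Final effective stress: σ'_f = σ'_0 + Δσ = 65.3 + 106 = 171.3 kPa.
Normally consolidated clay, so the full stress increment lies on the virgin compression line:
S_c = C_c·H/(1+e₀)·log₁₀(σ'_f/σ'_0) = 0.3×7.6/(1+0.75)×log₁₀(171.3/65.3)
    = 1.3029 × 0.41884 = 0.5457 m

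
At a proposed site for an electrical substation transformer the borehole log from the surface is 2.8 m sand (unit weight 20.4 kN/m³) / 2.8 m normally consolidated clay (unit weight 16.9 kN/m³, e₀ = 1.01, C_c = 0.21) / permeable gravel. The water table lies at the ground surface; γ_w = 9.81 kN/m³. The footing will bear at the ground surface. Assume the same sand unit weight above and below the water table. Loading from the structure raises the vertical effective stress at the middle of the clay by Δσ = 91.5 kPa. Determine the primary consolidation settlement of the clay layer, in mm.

S_c ≈ 152 mm

Mid-depth of clay below the ground surface: z = 2.8 + 2.8/2 = 4.2 m.
Total vertical stress at mid-clay: σ_v = 20.4×2.8 + 16.9×1.4 = 80.78 kPa.
Pore pressure: u = 9.81×(4.2 − 0) = 41.202 kPa.
Initial effective stress: σ'_0 = σ_v − u = 80.78 − 41.202 = 39.578 kPa.
Final effective stress: σ'_f = σ'_0 + Δσ = 39.578 + 91.5 = 131.08 kPa.
Normally consolidated clay, so the full stress increment lies on the virgin compression line:
S_c = C_c·H/(1+e₀)·log₁₀(σ'_f/σ'_0) = 0.21×2.8/(1+1.01)×log₁₀(131.08/39.578)
    = 0.29254 × 0.52008 = 0.1521 m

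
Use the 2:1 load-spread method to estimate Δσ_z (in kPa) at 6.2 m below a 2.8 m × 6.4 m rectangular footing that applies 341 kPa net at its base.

By the 2:1 method the load spreads at 1 horizontal : 2 vertical, so at depth z the loaded area has grown by z in each plan dimension:
Δσ = qBL/((B+z)(L+z)) = 341×2.8×6.4/((2.8+6.2)(6.4+6.2)) = 53.886 kPa

Δσ_z ≈ 53.9 kPa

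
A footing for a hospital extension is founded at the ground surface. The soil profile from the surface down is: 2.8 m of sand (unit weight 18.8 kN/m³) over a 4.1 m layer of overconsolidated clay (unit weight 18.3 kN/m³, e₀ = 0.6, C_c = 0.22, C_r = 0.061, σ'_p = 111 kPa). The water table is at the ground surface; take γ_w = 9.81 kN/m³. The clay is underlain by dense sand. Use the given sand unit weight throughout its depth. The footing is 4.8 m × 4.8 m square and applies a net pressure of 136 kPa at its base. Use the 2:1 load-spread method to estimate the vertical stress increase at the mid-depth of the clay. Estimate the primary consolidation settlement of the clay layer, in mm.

Mid-depth of clay below the ground surface: z = 2.8 + 4.1/2 = 4.85 m.
Total vertical stress at mid-clay: σ_v = 18.8×2.8 + 18.3×2.05 = 90.155 kPa.
Pore pressure: u = 9.81×(4.85 − 0) = 47.578 kPa.
Initial effective stress: σ'_0 = σ_v − u = 90.155 − 47.578 = 42.577 kPa.
Stress increase at mid-clay by the 2:1 spreading method:
Δσ = qBL/((B+z)(L+z)) = 136×4.8×4.8/((4.8+4.85)(4.8+4.85)) = 33.649 kPa
Final effective stress: σ'_f = 42.577 + 33.649 = 76.226 kPa.
σ'_f = 76.226 ≤ σ'_p = 111 kPa, so the clay remains overconsolidated and only the recompression index applies:
S_c = C_r·H/(1+e₀)·log₁₀(σ'_f/σ'_0) = 0.061×4.1/1.6×log₁₀(76.226/42.577)
    = 0.15631 × 0.25293 = 0.03954 m

S_c ≈ 39.5 mm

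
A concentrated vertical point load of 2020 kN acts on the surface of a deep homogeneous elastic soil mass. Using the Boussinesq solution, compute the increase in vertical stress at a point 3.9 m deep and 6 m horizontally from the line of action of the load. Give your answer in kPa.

Δσ_z ≈ 3.05 kPa

Boussinesq vertical stress below a point load on an elastic half-space:
Δσ_z = 3P/(2πz²) · [1 + (r/z)²]^(−5/2)
r/z = 6/3.9 = 1.5385; [1+(r/z)²]^(−5/2) = 0.048077.
Δσ_z = 3×2020/(2π×3.9²) × 0.048077 = 63.411 × 0.048077 = 3.049 kPa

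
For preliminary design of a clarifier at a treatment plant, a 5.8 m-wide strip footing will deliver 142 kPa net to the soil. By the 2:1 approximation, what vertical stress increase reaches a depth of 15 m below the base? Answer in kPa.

By the 2:1 method the load spreads at 1 horizontal : 2 vertical, so at depth z the loaded area has grown by z in each plan dimension:
Δσ = qB/(B+z) = 142×5.8/(5.8+15) = 39.596 kPa

Δσ_z ≈ 39.6 kPa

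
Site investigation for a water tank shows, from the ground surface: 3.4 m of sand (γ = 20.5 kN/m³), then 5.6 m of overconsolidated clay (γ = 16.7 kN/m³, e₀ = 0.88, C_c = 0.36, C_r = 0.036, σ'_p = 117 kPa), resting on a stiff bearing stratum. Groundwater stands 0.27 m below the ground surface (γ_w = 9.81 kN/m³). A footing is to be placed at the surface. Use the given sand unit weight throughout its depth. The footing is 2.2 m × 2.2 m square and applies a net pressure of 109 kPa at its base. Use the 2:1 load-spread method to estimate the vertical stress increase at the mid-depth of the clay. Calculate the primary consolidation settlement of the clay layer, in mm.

S_c ≈ 5.62 mm

Mid-depth of clay below the ground surface: z = 3.4 + 5.6/2 = 6.2 m.
Total vertical stress at mid-clay: σ_v = 20.5×3.4 + 16.7×2.8 = 116.46 kPa.
Pore pressure: u = 9.81×(6.2 − 0.27) = 58.173 kPa.
Initial effective stress: σ'_0 = σ_v − u = 116.46 − 58.173 = 58.287 kPa.
Stress increase at mid-clay by the 2:1 spreading method:
Δσ = qBL/((B+z)(L+z)) = 109×2.2×2.2/((2.2+6.2)(2.2+6.2)) = 7.4768 kPa
Final effective stress: σ'_f = 58.287 + 7.4768 = 65.764 kPa.
σ'_f = 65.764 ≤ σ'_p = 117 kPa, so the clay remains overconsolidated and only the recompression index applies:
S_c = C_r·H/(1+e₀)·log₁₀(σ'_f/σ'_0) = 0.036×5.6/1.88×log₁₀(65.764/58.287)
    = 0.10723 × 0.052417 = 0.005621 m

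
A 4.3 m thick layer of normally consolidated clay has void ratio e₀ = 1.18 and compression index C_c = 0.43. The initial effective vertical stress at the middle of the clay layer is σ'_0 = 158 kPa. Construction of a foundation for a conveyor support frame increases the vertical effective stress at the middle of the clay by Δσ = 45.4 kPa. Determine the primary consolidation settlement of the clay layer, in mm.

S_c ≈ 93 mm

Final effective stress: σ'_f = σ'_0 + Δσ = 158 + 45.4 = 203.4 kPa.
Normally consolidated clay, so the full stress increment lies on the virgin compression line:
S_c = C_c·H/(1+e₀)·log₁₀(σ'_f/σ'_0) = 0.43×4.3/(1+1.18)×log₁₀(203.4/158)
    = 0.84817 × 0.10969 = 0.09304 m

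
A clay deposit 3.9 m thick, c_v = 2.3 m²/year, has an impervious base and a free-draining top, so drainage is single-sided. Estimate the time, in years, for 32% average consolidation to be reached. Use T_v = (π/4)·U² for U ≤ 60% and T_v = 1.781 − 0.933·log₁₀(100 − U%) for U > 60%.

t ≈ 0.532 years

Drainage path length: H_d = H = 3.9 m (single drainage).
U ≤ 60%: T_v = (π/4)·U² = (π/4)×0.32² = 0.080425.
t = T_v·H_d²/c_v = 0.080425×3.9²/2.3 = 0.5319 years.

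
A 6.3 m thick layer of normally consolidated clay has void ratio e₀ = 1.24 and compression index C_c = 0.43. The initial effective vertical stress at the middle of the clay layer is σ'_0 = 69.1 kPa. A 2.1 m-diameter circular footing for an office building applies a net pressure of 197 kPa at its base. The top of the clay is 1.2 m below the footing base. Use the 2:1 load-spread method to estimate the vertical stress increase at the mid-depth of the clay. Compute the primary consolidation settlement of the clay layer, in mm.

S_c ≈ 139 mm

Mid-depth of clay below the footing base: z = 1.2 + 6.3/2 = 4.35 m.
Stress increase at mid-clay by the 2:1 spreading method:
Δσ ≈ qD²/(D+z)² = 197×2.1²/(2.1+4.35)² = 20.883 kPa
Final effective stress: σ'_f = σ'_0 + Δσ = 69.1 + 20.883 = 89.983 kPa.
Normally consolidated clay, so the full stress increment lies on the virgin compression line:
S_c = C_c·H/(1+e₀)·log₁₀(σ'_f/σ'_0) = 0.43×6.3/(1+1.24)×log₁₀(89.983/69.1)
    = 1.2094 × 0.11468 = 0.1387 m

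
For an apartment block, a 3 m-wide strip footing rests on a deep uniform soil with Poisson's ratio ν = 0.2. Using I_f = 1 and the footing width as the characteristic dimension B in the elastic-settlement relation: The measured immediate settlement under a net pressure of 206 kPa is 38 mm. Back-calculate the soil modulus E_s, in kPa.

E_s ≈ 15600 kPa

S_e = q·B·(1−ν²)/E_s · I_f  ⇒  E_s = q·B·(1−ν²)·I_f / S_e.
E_s = 206 × 3 × 0.96 × 1 / 0.038 = 15610 kPa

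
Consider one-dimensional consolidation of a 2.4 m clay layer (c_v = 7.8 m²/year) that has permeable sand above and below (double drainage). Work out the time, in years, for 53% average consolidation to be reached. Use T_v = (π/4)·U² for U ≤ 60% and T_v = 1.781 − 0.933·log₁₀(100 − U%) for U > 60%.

t ≈ 0.0407 years

Drainage path length: H_d = H/2 = 1.2 m (double drainage).
U ≤ 60%: T_v = (π/4)·U² = (π/4)×0.53² = 0.22062.
t = T_v·H_d²/c_v = 0.22062×1.2²/7.8 = 0.04073 years.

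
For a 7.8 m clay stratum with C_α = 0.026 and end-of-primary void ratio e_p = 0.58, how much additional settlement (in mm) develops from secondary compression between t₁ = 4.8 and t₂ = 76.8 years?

S_s ≈ 155 mm

Secondary compression: S_s = C_α·H/(1+e_p)·log₁₀(t₂/t₁)
S_s = 0.026×7.8/(1+0.58)×log₁₀(76.8/4.8)
    = 0.1284 × 1.204 = 0.1546 m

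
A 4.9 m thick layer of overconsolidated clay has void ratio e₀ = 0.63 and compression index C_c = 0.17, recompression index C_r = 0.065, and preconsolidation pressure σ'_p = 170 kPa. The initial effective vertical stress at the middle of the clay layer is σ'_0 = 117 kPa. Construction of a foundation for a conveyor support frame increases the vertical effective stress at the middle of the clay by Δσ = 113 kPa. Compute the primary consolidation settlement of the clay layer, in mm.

Final effective stress: σ'_f = 117 + 113 = 230 kPa.
σ'_f = 230 > σ'_p = 170 kPa, so the stress path crosses the preconsolidation pressure — recompression up to σ'_p, then virgin compression beyond:
S_c = H/(1+e₀)·[C_r·log₁₀(σ'_p/σ'_0) + C_c·log₁₀(σ'_f/σ'_p)]
    = 4.9/1.63 × [0.065×log₁₀(170/117) + 0.17×log₁₀(230/170)]
    = 3.0061 × [0.010547 + 0.022317] = 0.09879 m

S_c ≈ 98.8 mm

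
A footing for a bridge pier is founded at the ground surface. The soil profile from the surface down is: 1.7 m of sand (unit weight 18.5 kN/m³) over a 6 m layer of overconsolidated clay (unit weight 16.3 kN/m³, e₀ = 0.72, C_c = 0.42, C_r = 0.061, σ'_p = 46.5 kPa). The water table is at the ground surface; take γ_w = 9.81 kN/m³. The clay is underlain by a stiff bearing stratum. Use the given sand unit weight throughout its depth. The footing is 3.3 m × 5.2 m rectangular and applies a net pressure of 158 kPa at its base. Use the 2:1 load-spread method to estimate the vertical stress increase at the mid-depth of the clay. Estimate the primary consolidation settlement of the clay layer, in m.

S_c ≈ 0.275 m

Mid-depth of clay below the ground surface: z = 1.7 + 6/2 = 4.7 m.
Total vertical stress at mid-clay: σ_v = 18.5×1.7 + 16.3×3 = 80.35 kPa.
Pore pressure: u = 9.81×(4.7 − 0) = 46.107 kPa.
Initial effective stress: σ'_0 = σ_v − u = 80.35 − 46.107 = 34.243 kPa.
Stress increase at mid-clay by the 2:1 spreading method:
Δσ = qBL/((B+z)(L+z)) = 158×3.3×5.2/((3.3+4.7)(5.2+4.7)) = 34.233 kPa
Final effective stress: σ'_f = 34.243 + 34.233 = 68.476 kPa.
σ'_f = 68.476 > σ'_p = 46.5 kPa, so the stress path crosses the preconsolidation pressure — recompression up to σ'_p, then virgin compression beyond:
S_c = H/(1+e₀)·[C_r·log₁₀(σ'_p/σ'_0) + C_c·log₁₀(σ'_f/σ'_p)]
    = 6/1.72 × [0.061×log₁₀(46.5/34.243) + 0.42×log₁₀(68.476/46.5)]
    = 3.4884 × [0.0081057 + 0.070596] = 0.2745 m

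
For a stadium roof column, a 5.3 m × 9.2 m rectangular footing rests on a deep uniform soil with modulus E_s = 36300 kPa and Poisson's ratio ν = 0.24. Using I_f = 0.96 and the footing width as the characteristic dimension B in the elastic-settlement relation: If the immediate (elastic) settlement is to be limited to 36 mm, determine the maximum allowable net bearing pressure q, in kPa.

q ≈ 273 kPa

S_e = q·B·(1−ν²)/E_s · I_f  ⇒  q = S_e·E_s / (B·(1−ν²)·I_f).
q = 0.036 × 36300 / (5.3 × 0.9424 × 0.96) = 272.5 kPa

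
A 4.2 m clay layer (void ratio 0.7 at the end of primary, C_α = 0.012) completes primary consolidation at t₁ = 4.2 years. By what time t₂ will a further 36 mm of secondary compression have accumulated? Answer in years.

S_s = C_α·H/(1+e_p)·log₁₀(t₂/t₁) ⇒ log₁₀(t₂/t₁) = S_s·(1+e_p)/(C_α·H).
log₁₀(t₂/t₁) = 0.036 × (1+0.7) / (0.012×4.2) = 1.214
t₂ = t₁ × 10^1.214 = 4.2 × 16.38 = 68.79 years

t₂ ≈ 68.8 years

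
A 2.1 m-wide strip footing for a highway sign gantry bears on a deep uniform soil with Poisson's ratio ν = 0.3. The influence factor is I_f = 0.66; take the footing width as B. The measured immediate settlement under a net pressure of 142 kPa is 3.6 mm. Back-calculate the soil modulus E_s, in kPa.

S_e = q·B·(1−ν²)/E_s · I_f  ⇒  E_s = q·B·(1−ν²)·I_f / S_e.
E_s = 142 × 2.1 × 0.91 × 0.66 / 0.0036 = 49750 kPa

E_s ≈ 49700 kPa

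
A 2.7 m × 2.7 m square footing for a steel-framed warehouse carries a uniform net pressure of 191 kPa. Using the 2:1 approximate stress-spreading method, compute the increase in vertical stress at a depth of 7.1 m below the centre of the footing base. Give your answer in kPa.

By the 2:1 method the load spreads at 1 horizontal : 2 vertical, so at depth z the loaded area has grown by z in each plan dimension:
Δσ = qBL/((B+z)(L+z)) = 191×2.7×2.7/((2.7+7.1)(2.7+7.1)) = 14.498 kPa

Δσ_z ≈ 14.5 kPa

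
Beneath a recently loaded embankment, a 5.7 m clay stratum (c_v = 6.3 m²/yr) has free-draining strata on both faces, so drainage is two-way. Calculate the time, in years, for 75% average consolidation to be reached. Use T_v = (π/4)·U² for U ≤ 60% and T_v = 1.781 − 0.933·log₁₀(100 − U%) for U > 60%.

t ≈ 0.615 years

Drainage path length: H_d = H/2 = 2.85 m (double drainage).
U > 60%: T_v = 1.781 − 0.933·log₁₀(100 − 75) = 0.47672.
t = T_v·H_d²/c_v = 0.47672×2.85²/6.3 = 0.6146 years.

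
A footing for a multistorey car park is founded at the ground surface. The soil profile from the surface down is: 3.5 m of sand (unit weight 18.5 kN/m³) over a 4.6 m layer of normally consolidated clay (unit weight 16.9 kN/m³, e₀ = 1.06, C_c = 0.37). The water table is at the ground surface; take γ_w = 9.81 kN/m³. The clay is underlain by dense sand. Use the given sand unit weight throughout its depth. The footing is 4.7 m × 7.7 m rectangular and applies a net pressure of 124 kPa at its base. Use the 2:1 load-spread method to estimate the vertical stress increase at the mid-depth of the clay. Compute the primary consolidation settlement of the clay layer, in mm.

S_c ≈ 186 mm

Mid-depth of clay below the ground surface: z = 3.5 + 4.6/2 = 5.8 m.
Total vertical stress at mid-clay: σ_v = 18.5×3.5 + 16.9×2.3 = 103.62 kPa.
Pore pressure: u = 9.81×(5.8 − 0) = 56.898 kPa.
Initial effective stress: σ'_0 = σ_v − u = 103.62 − 56.898 = 46.722 kPa.
Stress increase at mid-clay by the 2:1 spreading method:
Δσ = qBL/((B+z)(L+z)) = 124×4.7×7.7/((4.7+5.8)(7.7+5.8)) = 31.658 kPa
Final effective stress: σ'_f = σ'_0 + Δσ = 46.722 + 31.658 = 78.38 kPa.
Normally consolidated clay, so the full stress increment lies on the virgin compression line:
S_c = C_c·H/(1+e₀)·log₁₀(σ'_f/σ'_0) = 0.37×4.6/(1+1.06)×log₁₀(78.38/46.722)
    = 0.82621 × 0.22468 = 0.1856 m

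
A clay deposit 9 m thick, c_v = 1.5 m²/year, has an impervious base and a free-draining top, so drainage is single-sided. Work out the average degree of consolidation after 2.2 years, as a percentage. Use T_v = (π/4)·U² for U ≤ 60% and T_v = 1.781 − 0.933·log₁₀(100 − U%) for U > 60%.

U ≈ 22.8 %

Drainage path length: H_d = H = 9 m (single drainage).
T_v = c_v·t/H_d² = 1.5×2.2/9² = 0.040741.
T_v = 0.040741 corresponds to the U ≤ 60% branch:
U = √(4T_v/π) = 0.2278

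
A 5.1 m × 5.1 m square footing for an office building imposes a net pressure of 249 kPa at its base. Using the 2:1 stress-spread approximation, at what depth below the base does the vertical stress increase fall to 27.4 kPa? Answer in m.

z ≈ 10.3 m

2:1 spreading — at depth z the loaded area has grown by z in each plan dimension:
qB²/(B+z)² = Δσ_z ⇒ z = B(√(q/Δσ_z) − 1) = 5.1×(√(249/27.4) − 1) = 10.27 m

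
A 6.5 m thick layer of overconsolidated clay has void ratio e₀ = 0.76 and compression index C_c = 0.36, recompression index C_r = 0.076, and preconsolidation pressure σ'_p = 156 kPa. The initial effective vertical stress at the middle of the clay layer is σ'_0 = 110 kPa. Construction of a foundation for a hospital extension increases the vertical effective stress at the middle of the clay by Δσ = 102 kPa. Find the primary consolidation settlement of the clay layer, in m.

S_c ≈ 0.22 m

Final effective stress: σ'_f = 110 + 102 = 212 kPa.
σ'_f = 212 > σ'_p = 156 kPa, so the stress path crosses the preconsolidation pressure — recompression up to σ'_p, then virgin compression beyond:
S_c = H/(1+e₀)·[C_r·log₁₀(σ'_p/σ'_0) + C_c·log₁₀(σ'_f/σ'_p)]
    = 6.5/1.76 × [0.076×log₁₀(156/110) + 0.36×log₁₀(212/156)]
    = 3.6932 × [0.011532 + 0.047956] = 0.2197 m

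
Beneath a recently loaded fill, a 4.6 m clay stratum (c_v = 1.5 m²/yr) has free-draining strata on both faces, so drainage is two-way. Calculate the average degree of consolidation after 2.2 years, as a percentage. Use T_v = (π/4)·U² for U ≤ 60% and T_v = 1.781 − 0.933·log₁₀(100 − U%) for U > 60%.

Drainage path length: H_d = H/2 = 2.3 m (double drainage).
T_v = c_v·t/H_d² = 1.5×2.2/2.3² = 0.62382.
T_v = 0.62382 corresponds to the U > 60% branch:
U = 1 − 10^((1.781 − T_v)/0.933)/100 = 0.8261

U ≈ 82.6 %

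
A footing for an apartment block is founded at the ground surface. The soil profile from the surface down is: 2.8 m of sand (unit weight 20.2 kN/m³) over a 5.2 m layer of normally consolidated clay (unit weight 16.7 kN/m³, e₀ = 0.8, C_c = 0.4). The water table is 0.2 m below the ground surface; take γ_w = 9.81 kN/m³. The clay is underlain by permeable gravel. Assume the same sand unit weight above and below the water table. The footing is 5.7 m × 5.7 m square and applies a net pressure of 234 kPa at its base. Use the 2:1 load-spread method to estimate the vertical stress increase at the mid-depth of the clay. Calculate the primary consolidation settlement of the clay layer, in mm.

Mid-depth of clay below the ground surface: z = 2.8 + 5.2/2 = 5.4 m.
Total vertical stress at mid-clay: σ_v = 20.2×2.8 + 16.7×2.6 = 99.98 kPa.
Pore pressure: u = 9.81×(5.4 − 0.2) = 51.012 kPa.
Initial effective stress: σ'_0 = σ_v − u = 99.98 − 51.012 = 48.968 kPa.
Stress increase at mid-clay by the 2:1 spreading method:
Δσ = qBL/((B+z)(L+z)) = 234×5.7×5.7/((5.7+5.4)(5.7+5.4)) = 61.705 kPa
Final effective stress: σ'_f = σ'_0 + Δσ = 48.968 + 61.705 = 110.67 kPa.
Normally consolidated clay, so the full stress increment lies on the virgin compression line:
S_c = C_c·H/(1+e₀)·log₁₀(σ'_f/σ'_0) = 0.4×5.2/(1+0.8)×log₁₀(110.67/48.968)
    = 1.1556 × 0.35412 = 0.4092 m

S_c ≈ 409 mm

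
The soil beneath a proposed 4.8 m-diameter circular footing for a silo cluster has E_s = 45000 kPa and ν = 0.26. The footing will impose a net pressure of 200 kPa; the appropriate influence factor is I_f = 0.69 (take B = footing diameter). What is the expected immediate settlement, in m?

Immediate (elastic) settlement: S_e = q·B·(1−ν²)/E_s · I_f.
S_e = 200 × 4.8 × (1 − 0.26²) / 45000 × 0.69
    = 200 × 4.8 × 0.9324 / 45000 × 0.69
    = 0.01372 m

S_e ≈ 0.0137 m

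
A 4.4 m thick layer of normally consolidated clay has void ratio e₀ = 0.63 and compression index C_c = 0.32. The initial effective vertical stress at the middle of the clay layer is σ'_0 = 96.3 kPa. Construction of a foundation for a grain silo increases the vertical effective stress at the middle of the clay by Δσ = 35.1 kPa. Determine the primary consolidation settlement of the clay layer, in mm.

S_c ≈ 117 mm

Final effective stress: σ'_f = σ'_0 + Δσ = 96.3 + 35.1 = 131.4 kPa.
Normally consolidated clay, so the full stress increment lies on the virgin compression line:
S_c = C_c·H/(1+e₀)·log₁₀(σ'_f/σ'_0) = 0.32×4.4/(1+0.63)×log₁₀(131.4/96.3)
    = 0.8638 × 0.13497 = 0.1166 m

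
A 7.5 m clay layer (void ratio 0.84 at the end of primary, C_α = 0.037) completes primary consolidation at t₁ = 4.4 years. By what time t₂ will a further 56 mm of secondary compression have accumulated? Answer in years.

t₂ ≈ 10.3 years

S_s = C_α·H/(1+e_p)·log₁₀(t₂/t₁) ⇒ log₁₀(t₂/t₁) = S_s·(1+e_p)/(C_α·H).
log₁₀(t₂/t₁) = 0.056 × (1+0.84) / (0.037×7.5) = 0.3713
t₂ = t₁ × 10^0.3713 = 4.4 × 2.351 = 10.35 years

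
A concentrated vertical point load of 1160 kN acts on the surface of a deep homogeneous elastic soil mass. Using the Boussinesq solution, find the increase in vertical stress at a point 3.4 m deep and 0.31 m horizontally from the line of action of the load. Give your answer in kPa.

Boussinesq vertical stress below a point load on an elastic half-space:
Δσ_z = 3P/(2πz²) · [1 + (r/z)²]^(−5/2)
r/z = 0.31/3.4 = 0.091176; [1+(r/z)²]^(−5/2) = 0.97952.
Δσ_z = 3×1160/(2π×3.4²) × 0.97952 = 47.912 × 0.97952 = 46.93 kPa

Δσ_z ≈ 46.9 kPa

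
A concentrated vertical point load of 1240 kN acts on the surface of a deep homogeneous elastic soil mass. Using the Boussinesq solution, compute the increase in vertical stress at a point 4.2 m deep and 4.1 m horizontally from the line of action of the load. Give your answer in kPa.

Δσ_z ≈ 6.3 kPa

Boussinesq vertical stress below a point load on an elastic half-space:
Δσ_z = 3P/(2πz²) · [1 + (r/z)²]^(−5/2)
r/z = 4.1/4.2 = 0.97619; [1+(r/z)²]^(−5/2) = 0.18762.
Δσ_z = 3×1240/(2π×4.2²) × 0.18762 = 33.563 × 0.18762 = 6.297 kPa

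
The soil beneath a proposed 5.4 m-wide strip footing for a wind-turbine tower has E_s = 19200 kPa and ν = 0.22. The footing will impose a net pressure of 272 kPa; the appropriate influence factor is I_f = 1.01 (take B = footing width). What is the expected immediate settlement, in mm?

S_e ≈ 73.5 mm

Immediate (elastic) settlement: S_e = q·B·(1−ν²)/E_s · I_f.
S_e = 272 × 5.4 × (1 − 0.22²) / 19200 × 1.01
    = 272 × 5.4 × 0.9516 / 19200 × 1.01
    = 0.07353 m = 73.53 mm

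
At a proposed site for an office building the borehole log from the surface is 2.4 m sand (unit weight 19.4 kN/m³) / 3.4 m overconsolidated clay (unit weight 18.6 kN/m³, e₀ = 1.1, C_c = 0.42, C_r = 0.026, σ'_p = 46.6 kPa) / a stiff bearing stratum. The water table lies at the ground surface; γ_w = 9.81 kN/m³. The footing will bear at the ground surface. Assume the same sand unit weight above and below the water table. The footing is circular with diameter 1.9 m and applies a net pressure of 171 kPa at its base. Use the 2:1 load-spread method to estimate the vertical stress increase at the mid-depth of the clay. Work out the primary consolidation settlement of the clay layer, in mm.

Mid-depth of clay below the ground surface: z = 2.4 + 3.4/2 = 4.1 m.
Total vertical stress at mid-clay: σ_v = 19.4×2.4 + 18.6×1.7 = 78.18 kPa.
Pore pressure: u = 9.81×(4.1 − 0) = 40.221 kPa.
Initial effective stress: σ'_0 = σ_v − u = 78.18 − 40.221 = 37.959 kPa.
Stress increase at mid-clay by the 2:1 spreading method:
Δσ ≈ qD²/(D+z)² = 171×1.9²/(1.9+4.1)² = 17.147 kPa
Final effective stress: σ'_f = 37.959 + 17.147 = 55.106 kPa.
σ'_f = 55.106 > σ'_p = 46.6 kPa, so the stress path crosses the preconsolidation pressure — recompression up to σ'_p, then virgin compression beyond:
S_c = H/(1+e₀)·[C_r·log₁₀(σ'_p/σ'_0) + C_c·log₁₀(σ'_f/σ'_p)]
    = 3.4/2.1 × [0.026×log₁₀(46.6/37.959) + 0.42×log₁₀(55.106/46.6)]
    = 1.619 × [0.0023159 + 0.030581] = 0.05326 m

S_c ≈ 53.3 mm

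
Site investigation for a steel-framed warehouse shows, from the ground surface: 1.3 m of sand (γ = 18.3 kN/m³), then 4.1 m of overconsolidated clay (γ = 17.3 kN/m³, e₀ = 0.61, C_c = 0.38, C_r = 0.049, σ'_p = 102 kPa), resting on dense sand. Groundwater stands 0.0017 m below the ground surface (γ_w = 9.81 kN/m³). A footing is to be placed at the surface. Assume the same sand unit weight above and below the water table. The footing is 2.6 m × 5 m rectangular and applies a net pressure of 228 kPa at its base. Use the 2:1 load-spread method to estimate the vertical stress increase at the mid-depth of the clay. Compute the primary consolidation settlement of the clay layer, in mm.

S_c ≈ 64 mm

Mid-depth of clay below the ground surface: z = 1.3 + 4.1/2 = 3.35 m.
Total vertical stress at mid-clay: σ_v = 18.3×1.3 + 17.3×2.05 = 59.255 kPa.
Pore pressure: u = 9.81×(3.35 − 0.0017) = 32.844 kPa.
Initial effective stress: σ'_0 = σ_v − u = 59.255 − 32.844 = 26.411 kPa.
Stress increase at mid-clay by the 2:1 spreading method:
Δσ = qBL/((B+z)(L+z)) = 228×2.6×5/((2.6+3.35)(5+3.35)) = 59.659 kPa
Final effective stress: σ'_f = 26.411 + 59.659 = 86.07 kPa.
σ'_f = 86.07 ≤ σ'_p = 102 kPa, so the clay remains overconsolidated and only the recompression index applies:
S_c = C_r·H/(1+e₀)·log₁₀(σ'_f/σ'_0) = 0.049×4.1/1.61×log₁₀(86.07/26.411)
    = 0.12478 × 0.51307 = 0.06402 m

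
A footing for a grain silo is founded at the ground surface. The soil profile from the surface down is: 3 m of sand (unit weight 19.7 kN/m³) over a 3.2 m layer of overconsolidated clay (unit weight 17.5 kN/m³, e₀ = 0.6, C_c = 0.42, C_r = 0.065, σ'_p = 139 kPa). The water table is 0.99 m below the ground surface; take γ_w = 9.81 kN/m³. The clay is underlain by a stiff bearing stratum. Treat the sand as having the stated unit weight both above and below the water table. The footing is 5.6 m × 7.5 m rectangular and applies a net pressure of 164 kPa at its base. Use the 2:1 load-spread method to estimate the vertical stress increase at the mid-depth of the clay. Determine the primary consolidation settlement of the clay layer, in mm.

Mid-depth of clay below the ground surface: z = 3 + 3.2/2 = 4.6 m.
Total vertical stress at mid-clay: σ_v = 19.7×3 + 17.5×1.6 = 87.1 kPa.
Pore pressure: u = 9.81×(4.6 − 0.99) = 35.414 kPa.
Initial effective stress: σ'_0 = σ_v − u = 87.1 − 35.414 = 51.686 kPa.
Stress increase at mid-clay by the 2:1 spreading method:
Δσ = qBL/((B+z)(L+z)) = 164×5.6×7.5/((5.6+4.6)(7.5+4.6)) = 55.809 kPa
Final effective stress: σ'_f = 51.686 + 55.809 = 107.5 kPa.
σ'_f = 107.5 ≤ σ'_p = 139 kPa, so the clay remains overconsolidated and only the recompression index applies:
S_c = C_r·H/(1+e₀)·log₁₀(σ'_f/σ'_0) = 0.065×3.2/1.6×log₁₀(107.5/51.686)
    = 0.13 × 0.31804 = 0.04135 m

S_c ≈ 41.3 mm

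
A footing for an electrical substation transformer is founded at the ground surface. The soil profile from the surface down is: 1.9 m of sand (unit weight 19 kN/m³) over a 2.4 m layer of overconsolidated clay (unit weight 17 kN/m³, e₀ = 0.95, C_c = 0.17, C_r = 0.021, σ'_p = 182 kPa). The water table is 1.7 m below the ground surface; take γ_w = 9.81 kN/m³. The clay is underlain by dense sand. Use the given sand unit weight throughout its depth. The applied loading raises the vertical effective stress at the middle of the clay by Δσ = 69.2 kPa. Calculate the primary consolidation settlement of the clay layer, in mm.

S_c ≈ 10.8 mm

Mid-depth of clay below the ground surface: z = 1.9 + 2.4/2 = 3.1 m.
Total vertical stress at mid-clay: σ_v = 19×1.9 + 17×1.2 = 56.5 kPa.
Pore pressure: u = 9.81×(3.1 − 1.7) = 13.734 kPa.
Initial effective stress: σ'_0 = σ_v − u = 56.5 − 13.734 = 42.766 kPa.
Final effective stress: σ'_f = 42.766 + 69.2 = 111.97 kPa.
σ'_f = 111.97 ≤ σ'_p = 182 kPa, so the clay remains overconsolidated and only the recompression index applies:
S_c = C_r·H/(1+e₀)·log₁₀(σ'_f/σ'_0) = 0.021×2.4/1.95×log₁₀(111.97/42.766)
    = 0.025847 × 0.418 = 0.0108 m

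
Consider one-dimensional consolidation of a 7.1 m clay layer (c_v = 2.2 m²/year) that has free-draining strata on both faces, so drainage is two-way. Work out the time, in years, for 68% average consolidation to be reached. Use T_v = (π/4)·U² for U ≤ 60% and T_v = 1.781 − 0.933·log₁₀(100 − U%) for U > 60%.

t ≈ 2.16 years

Drainage path length: H_d = H/2 = 3.55 m (double drainage).
U > 60%: T_v = 1.781 − 0.933·log₁₀(100 − 68) = 0.3767.
t = T_v·H_d²/c_v = 0.3767×3.55²/2.2 = 2.158 years.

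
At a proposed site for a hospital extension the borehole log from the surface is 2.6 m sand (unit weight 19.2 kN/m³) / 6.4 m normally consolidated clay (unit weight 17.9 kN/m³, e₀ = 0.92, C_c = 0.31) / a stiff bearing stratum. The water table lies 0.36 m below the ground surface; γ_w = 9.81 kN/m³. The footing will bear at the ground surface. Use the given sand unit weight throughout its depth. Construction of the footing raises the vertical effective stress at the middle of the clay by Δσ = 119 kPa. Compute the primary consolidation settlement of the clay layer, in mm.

Mid-depth of clay below the ground surface: z = 2.6 + 6.4/2 = 5.8 m.
Total vertical stress at mid-clay: σ_v = 19.2×2.6 + 17.9×3.2 = 107.2 kPa.
Pore pressure: u = 9.81×(5.8 − 0.36) = 53.366 kPa.
Initial effective stress: σ'_0 = σ_v − u = 107.2 − 53.366 = 53.834 kPa.
Final effective stress: σ'_f = σ'_0 + Δσ = 53.834 + 119 = 172.83 kPa.
Normally consolidated clay, so the full stress increment lies on the virgin compression line:
S_c = C_c·H/(1+e₀)·log₁₀(σ'_f/σ'_0) = 0.31×6.4/(1+0.92)×log₁₀(172.83/53.834)
    = 1.0333 × 0.50656 = 0.5234 m

S_c ≈ 523 mm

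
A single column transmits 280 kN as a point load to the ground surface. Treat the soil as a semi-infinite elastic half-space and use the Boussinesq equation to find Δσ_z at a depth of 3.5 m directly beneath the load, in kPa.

Δσ_z ≈ 10.9 kPa

Boussinesq vertical stress below a point load on an elastic half-space:
Δσ_z = 3P/(2πz²) · [1 + (r/z)²]^(−5/2)
r/z = 0/3.5 = 0; [1+(r/z)²]^(−5/2) = 1.
Δσ_z = 3×280/(2π×3.5²) × 1 = 10.913 × 1 = 10.91 kPa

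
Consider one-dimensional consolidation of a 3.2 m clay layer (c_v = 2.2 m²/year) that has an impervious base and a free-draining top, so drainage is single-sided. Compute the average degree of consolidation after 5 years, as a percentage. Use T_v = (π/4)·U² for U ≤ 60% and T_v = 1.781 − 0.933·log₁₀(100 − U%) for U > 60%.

Drainage path length: H_d = H = 3.2 m (single drainage).
T_v = c_v·t/H_d² = 2.2×5/3.2² = 1.0742.
T_v = 1.0742 corresponds to the U > 60% branch:
U = 1 − 10^((1.781 − T_v)/0.933)/100 = 0.9428

U ≈ 94.3 %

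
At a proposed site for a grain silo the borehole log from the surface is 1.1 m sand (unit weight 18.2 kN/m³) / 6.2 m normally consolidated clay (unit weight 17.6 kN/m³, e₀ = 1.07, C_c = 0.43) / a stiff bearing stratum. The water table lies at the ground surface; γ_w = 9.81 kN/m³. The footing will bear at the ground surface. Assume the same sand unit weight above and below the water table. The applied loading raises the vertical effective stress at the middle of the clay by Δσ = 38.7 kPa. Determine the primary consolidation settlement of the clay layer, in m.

S_c ≈ 0.431 m

Mid-depth of clay below the ground surface: z = 1.1 + 6.2/2 = 4.2 m.
Total vertical stress at mid-clay: σ_v = 18.2×1.1 + 17.6×3.1 = 74.58 kPa.
Pore pressure: u = 9.81×(4.2 − 0) = 41.202 kPa.
Initial effective stress: σ'_0 = σ_v − u = 74.58 − 41.202 = 33.378 kPa.
Final effective stress: σ'_f = σ'_0 + Δσ = 33.378 + 38.7 = 72.078 kPa.
Normally consolidated clay, so the full stress increment lies on the virgin compression line:
S_c = C_c·H/(1+e₀)·log₁₀(σ'_f/σ'_0) = 0.43×6.2/(1+1.07)×log₁₀(72.078/33.378)
    = 1.2879 × 0.33434 = 0.4306 m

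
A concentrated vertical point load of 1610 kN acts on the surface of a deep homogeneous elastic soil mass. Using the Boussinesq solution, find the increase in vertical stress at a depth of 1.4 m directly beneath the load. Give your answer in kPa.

Δσ_z ≈ 392 kPa

Boussinesq vertical stress below a point load on an elastic half-space:
Δσ_z = 3P/(2πz²) · [1 + (r/z)²]^(−5/2)
r/z = 0/1.4 = 0; [1+(r/z)²]^(−5/2) = 1.
Δσ_z = 3×1610/(2π×1.4²) × 1 = 392.2 × 1 = 392.2 kPa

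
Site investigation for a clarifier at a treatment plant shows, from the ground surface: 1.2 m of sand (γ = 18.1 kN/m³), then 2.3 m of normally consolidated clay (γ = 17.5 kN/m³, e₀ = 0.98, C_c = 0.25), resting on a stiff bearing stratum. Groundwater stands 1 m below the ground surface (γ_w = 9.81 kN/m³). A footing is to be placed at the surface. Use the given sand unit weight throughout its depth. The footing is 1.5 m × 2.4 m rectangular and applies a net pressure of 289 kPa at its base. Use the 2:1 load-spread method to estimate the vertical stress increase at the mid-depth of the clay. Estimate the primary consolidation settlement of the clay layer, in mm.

Mid-depth of clay below the ground surface: z = 1.2 + 2.3/2 = 2.35 m.
Total vertical stress at mid-clay: σ_v = 18.1×1.2 + 17.5×1.15 = 41.845 kPa.
Pore pressure: u = 9.81×(2.35 − 1) = 13.244 kPa.
Initial effective stress: σ'_0 = σ_v − u = 41.845 − 13.244 = 28.601 kPa.
Stress increase at mid-clay by the 2:1 spreading method:
Δσ = qBL/((B+z)(L+z)) = 289×1.5×2.4/((1.5+2.35)(2.4+2.35)) = 56.891 kPa
Final effective stress: σ'_f = σ'_0 + Δσ = 28.601 + 56.891 = 85.492 kPa.
Normally consolidated clay, so the full stress increment lies on the virgin compression line:
S_c = C_c·H/(1+e₀)·log₁₀(σ'_f/σ'_0) = 0.25×2.3/(1+0.98)×log₁₀(85.492/28.601)
    = 0.2904 × 0.47554 = 0.1381 m

S_c ≈ 138 mm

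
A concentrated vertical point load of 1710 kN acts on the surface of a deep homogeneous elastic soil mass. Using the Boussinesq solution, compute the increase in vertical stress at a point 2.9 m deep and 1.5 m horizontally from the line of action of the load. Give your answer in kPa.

Boussinesq vertical stress below a point load on an elastic half-space:
Δσ_z = 3P/(2πz²) · [1 + (r/z)²]^(−5/2)
r/z = 1.5/2.9 = 0.51724; [1+(r/z)²]^(−5/2) = 0.55284.
Δσ_z = 3×1710/(2π×2.9²) × 0.55284 = 97.083 × 0.55284 = 53.67 kPa

Δσ_z ≈ 53.7 kPa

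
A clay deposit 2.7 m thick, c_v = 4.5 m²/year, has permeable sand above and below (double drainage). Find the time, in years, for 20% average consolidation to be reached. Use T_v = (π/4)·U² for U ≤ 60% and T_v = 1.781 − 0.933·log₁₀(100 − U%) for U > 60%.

Drainage path length: H_d = H/2 = 1.35 m (double drainage).
U ≤ 60%: T_v = (π/4)·U² = (π/4)×0.2² = 0.031416.
t = T_v·H_d²/c_v = 0.031416×1.35²/4.5 = 0.01272 years.

t ≈ 0.0127 years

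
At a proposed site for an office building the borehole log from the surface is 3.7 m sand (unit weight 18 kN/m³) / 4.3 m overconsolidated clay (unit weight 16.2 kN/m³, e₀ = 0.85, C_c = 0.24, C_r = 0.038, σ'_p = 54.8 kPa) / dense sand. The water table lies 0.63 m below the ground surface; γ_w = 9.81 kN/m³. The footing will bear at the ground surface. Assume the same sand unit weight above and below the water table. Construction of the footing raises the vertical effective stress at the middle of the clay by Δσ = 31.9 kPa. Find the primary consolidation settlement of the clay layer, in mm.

S_c ≈ 101 mm

Mid-depth of clay below the ground surface: z = 3.7 + 4.3/2 = 5.85 m.
Total vertical stress at mid-clay: σ_v = 18×3.7 + 16.2×2.15 = 101.43 kPa.
Pore pressure: u = 9.81×(5.85 − 0.63) = 51.208 kPa.
Initial effective stress: σ'_0 = σ_v − u = 101.43 − 51.208 = 50.222 kPa.
Final effective stress: σ'_f = 50.222 + 31.9 = 82.122 kPa.
σ'_f = 82.122 > σ'_p = 54.8 kPa, so the stress path crosses the preconsolidation pressure — recompression up to σ'_p, then virgin compression beyond:
S_c = H/(1+e₀)·[C_r·log₁₀(σ'_p/σ'_0) + C_c·log₁₀(σ'_f/σ'_p)]
    = 4.3/1.85 × [0.038×log₁₀(54.8/50.222) + 0.24×log₁₀(82.122/54.8)]
    = 2.3243 × [0.0014397 + 0.042163] = 0.1013 m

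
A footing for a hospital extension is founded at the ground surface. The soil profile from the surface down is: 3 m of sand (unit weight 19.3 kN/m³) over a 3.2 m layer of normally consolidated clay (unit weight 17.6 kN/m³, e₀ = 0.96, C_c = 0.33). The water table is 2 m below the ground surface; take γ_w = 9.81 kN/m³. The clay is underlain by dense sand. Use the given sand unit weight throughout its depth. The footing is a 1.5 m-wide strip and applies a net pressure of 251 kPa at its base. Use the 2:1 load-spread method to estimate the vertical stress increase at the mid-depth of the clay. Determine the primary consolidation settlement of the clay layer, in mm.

S_c ≈ 164 mm

Mid-depth of clay below the ground surface: z = 3 + 3.2/2 = 4.6 m.
Total vertical stress at mid-clay: σ_v = 19.3×3 + 17.6×1.6 = 86.06 kPa.
Pore pressure: u = 9.81×(4.6 − 2) = 25.506 kPa.
Initial effective stress: σ'_0 = σ_v − u = 86.06 − 25.506 = 60.554 kPa.
Stress increase at mid-clay by the 2:1 spreading method:
Δσ = qB/(B+z) = 251×1.5/(1.5+4.6) = 61.721 kPa
Final effective stress: σ'_f = σ'_0 + Δσ = 60.554 + 61.721 = 122.28 kPa.
Normally consolidated clay, so the full stress increment lies on the virgin compression line:
S_c = C_c·H/(1+e₀)·log₁₀(σ'_f/σ'_0) = 0.33×3.2/(1+0.96)×log₁₀(122.28/60.554)
    = 0.53878 × 0.30521 = 0.1644 m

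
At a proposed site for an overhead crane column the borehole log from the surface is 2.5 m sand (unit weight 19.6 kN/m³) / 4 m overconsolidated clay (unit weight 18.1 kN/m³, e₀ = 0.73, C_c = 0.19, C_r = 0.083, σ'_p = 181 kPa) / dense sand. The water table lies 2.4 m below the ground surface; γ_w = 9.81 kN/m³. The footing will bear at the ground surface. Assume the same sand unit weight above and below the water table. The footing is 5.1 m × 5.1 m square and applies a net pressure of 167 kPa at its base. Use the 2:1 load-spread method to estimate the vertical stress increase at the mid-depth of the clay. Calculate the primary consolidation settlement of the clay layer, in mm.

S_c ≈ 45.7 mm

Mid-depth of clay below the ground surface: z = 2.5 + 4/2 = 4.5 m.
Total vertical stress at mid-clay: σ_v = 19.6×2.5 + 18.1×2 = 85.2 kPa.
Pore pressure: u = 9.81×(4.5 − 2.4) = 20.601 kPa.
Initial effective stress: σ'_0 = σ_v − u = 85.2 − 20.601 = 64.599 kPa.
Stress increase at mid-clay by the 2:1 spreading method:
Δσ = qBL/((B+z)(L+z)) = 167×5.1×5.1/((5.1+4.5)(5.1+4.5)) = 47.132 kPa
Final effective stress: σ'_f = 64.599 + 47.132 = 111.73 kPa.
σ'_f = 111.73 ≤ σ'_p = 181 kPa, so the clay remains overconsolidated and only the recompression index applies:
S_c = C_r·H/(1+e₀)·log₁₀(σ'_f/σ'_0) = 0.083×4/1.73×log₁₀(111.73/64.599)
    = 0.1919 × 0.23794 = 0.04566 m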